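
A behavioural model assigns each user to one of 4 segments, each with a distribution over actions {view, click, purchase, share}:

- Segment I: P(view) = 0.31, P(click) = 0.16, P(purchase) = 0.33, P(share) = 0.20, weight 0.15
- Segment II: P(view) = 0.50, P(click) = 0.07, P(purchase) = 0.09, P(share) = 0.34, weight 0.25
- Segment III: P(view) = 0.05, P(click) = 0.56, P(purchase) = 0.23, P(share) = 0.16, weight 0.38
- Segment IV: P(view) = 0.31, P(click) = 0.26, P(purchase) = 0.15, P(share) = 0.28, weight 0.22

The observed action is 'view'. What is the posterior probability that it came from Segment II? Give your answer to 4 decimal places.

0.4832

Posterior ∝ prior × likelihood, so P(k | x) ∝ P(Z=k) f_k(x); normalise over all components.
Categorical probabilities:
  f_I = P(view | comp) = 0.31
  f_II = P(view | comp) = 0.50
  f_III = P(view | comp) = 0.05
  f_IV = P(view | comp) = 0.31
Weight by the priors:
  P(Z=I)·f_I = 0.15 × 0.31 = 0.0465
  P(Z=II)·f_II = 0.25 × 0.5 = 0.125
  P(Z=III)·f_III = 0.38 × 0.05 = 0.019
  P(Z=IV)·f_IV = 0.22 × 0.31 = 0.0682
Evidence: 0.0465 + 0.125 + 0.019 + 0.0682 = 0.2587
So the posterior for Segment II is 0.125 / 0.2587 ≈ 0.4832.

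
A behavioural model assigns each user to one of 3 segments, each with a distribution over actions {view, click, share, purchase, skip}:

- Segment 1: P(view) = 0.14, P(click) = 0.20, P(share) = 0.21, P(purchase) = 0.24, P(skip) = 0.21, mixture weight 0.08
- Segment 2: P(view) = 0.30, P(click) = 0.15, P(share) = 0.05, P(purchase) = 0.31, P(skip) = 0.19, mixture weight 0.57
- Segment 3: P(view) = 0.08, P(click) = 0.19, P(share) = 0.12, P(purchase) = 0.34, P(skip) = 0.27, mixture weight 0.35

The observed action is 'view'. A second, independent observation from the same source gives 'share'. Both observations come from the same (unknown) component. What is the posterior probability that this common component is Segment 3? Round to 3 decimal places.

Posterior ∝ prior × likelihood, so P(k | x) ∝ P(Z=k) f_k(x); normalise over all components.
Since both observations come from the same component, the likelihood for component k is f_k(x₁)·f_k(x₂).
  L_1 = [0.14] × [0.21] = 0.0294
  L_2 = [0.3] × [0.05] = 0.015
  L_3 = [0.08] × [0.12] = 0.0096
Multiply by the mixture weights:
  P(Z=1)·L_1 = 0.08 × 0.0294 = 0.002352
  P(Z=2)·L_2 = 0.57 × 0.015 = 0.00855
  P(Z=3)·L_3 = 0.35 × 0.0096 = 0.00336
Normaliser: 0.002352 + 0.00855 + 0.00336 = 0.014262
Responsibility of Segment 3: 0.00336 / 0.014262 ≈ 0.236

0.236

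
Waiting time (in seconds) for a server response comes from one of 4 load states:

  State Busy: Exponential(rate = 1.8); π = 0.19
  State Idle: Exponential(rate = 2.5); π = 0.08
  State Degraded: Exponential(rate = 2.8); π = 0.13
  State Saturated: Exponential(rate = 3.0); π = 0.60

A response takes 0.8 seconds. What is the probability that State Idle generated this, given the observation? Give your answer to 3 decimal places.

The responsibility of component k is π_k f_k(x) divided by Σ_j π_j f_j(x).
Exponential densities:
  p_Busy = 0.42647
  p_Idle = 0.338338
  p_Degraded = 0.298084
  p_Saturated = 0.272154
Unnormalised posteriors:
  π_Busy·p_Busy = 0.19 × 0.42647 = 0.0810293
  π_Idle·p_Idle = 0.08 × 0.338338 = 0.0270671
  π_Degraded·p_Degraded = 0.13 × 0.298084 = 0.0387509
  π_Saturated·p_Saturated = 0.60 × 0.272154 = 0.163292
Denominator: 0.0810293 + 0.0270671 + 0.0387509 + 0.163292 = 0.31014
P(State Idle | 0.8 seconds) ≈ 0.087

0.087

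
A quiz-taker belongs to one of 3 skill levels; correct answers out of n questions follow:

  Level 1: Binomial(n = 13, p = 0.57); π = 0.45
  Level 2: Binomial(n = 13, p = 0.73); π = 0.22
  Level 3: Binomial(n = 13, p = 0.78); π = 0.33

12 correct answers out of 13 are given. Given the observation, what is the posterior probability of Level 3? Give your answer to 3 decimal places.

0.699

The responsibility of component k is π_k f_k(x) divided by Σ_j π_j f_j(x).
Component likelihoods at x = 12 correct answers out of 13:
  L_1 = 0.00657522
  L_2 = 0.0803862
  L_3 = 0.145045
Unnormalised posteriors:
  π_1·L_1 = 0.45 × 0.00657522 = 0.00295885
  π_2·L_2 = 0.22 × 0.0803862 = 0.017685
  π_3·L_3 = 0.33 × 0.145045 = 0.0478647
Marginal: 0.00295885 + 0.017685 + 0.0478647 = 0.0685085
So the posterior for Level 3 is 0.0478647 / 0.0685085 ≈ 0.699.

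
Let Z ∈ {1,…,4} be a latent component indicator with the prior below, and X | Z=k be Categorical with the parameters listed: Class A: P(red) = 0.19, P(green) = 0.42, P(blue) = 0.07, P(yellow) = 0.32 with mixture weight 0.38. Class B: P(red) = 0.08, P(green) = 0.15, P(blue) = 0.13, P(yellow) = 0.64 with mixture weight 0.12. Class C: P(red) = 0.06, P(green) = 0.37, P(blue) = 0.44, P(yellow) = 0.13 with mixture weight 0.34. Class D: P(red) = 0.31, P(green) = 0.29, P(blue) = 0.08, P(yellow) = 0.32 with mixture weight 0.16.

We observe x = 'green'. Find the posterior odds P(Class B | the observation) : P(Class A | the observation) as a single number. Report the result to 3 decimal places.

Posterior odds = (π_i f_i(x)) / (π_j f_j(x)); the normalising sum cancels.
Evaluate each component's likelihood at the observed value:
  f_A = 0.42
  f_B = 0.15
  f_C = 0.37
  f_D = 0.29
Posterior odds = (π_B·f_B) / (π_A·f_A) = (0.12·0.15) / (0.38·0.42) = 0.018 / 0.1596 ≈ 0.113

0.113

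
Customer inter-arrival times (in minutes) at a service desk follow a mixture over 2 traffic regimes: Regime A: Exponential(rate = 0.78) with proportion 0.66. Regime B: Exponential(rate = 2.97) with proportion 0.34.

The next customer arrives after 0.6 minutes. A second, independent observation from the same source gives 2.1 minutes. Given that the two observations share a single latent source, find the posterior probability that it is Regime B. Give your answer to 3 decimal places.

0.020

Apply Bayes' rule: the posterior for each component is proportional to its prior times its likelihood at x.
Since both observations come from the same component, the likelihood for component k is f_k(x₁)·f_k(x₂).
  p_A = [0.488478] × [0.151607] = 0.0740568
  p_B = [0.499855] × [0.00580847] = 0.00290339
Unnormalised posteriors:
  P(Z=A)·p_A = 0.66 × 0.0740568 = 0.0488775
  P(Z=B)·p_B = 0.34 × 0.00290339 = 0.000987153
Normaliser: 0.0488775 + 0.000987153 = 0.0498647
P(Regime B | data) ≈ 0.020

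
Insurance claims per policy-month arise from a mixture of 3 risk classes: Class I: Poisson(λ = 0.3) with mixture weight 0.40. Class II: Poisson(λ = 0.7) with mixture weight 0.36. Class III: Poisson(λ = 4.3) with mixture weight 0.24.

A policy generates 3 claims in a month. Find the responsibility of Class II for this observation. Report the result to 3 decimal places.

The responsibility of component k is π_k f_k(x) divided by Σ_j π_j f_j(x).
Evaluate each component's likelihood at the observed value:
  L_I = e^(−0.3)·0.3^3/3! = 0.00333368
  L_II = e^(−0.7)·0.7^3/3! = 0.0283881
  L_III = e^(−4.3)·4.3^3/3! = 0.179799
Unnormalised posteriors:
  π_I·L_I = 0.40 × 0.00333368 = 0.00133347
  π_II·L_II = 0.36 × 0.0283881 = 0.0102197
  π_III·L_III = 0.24 × 0.179799 = 0.0431518
Sum: 0.00133347 + 0.0102197 + 0.0431518 = 0.054705
P(Class II | 3 claims) ≈ 0.187

0.187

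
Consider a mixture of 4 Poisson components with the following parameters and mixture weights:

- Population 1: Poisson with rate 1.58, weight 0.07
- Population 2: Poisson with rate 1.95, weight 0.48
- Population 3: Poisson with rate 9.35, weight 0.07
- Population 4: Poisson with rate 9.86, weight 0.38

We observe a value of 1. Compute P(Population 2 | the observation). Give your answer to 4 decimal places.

0.8525

The responsibility of component k is P(Z=k) f_k(x) divided by Σ_j P(Z=j) f_j(x).
Poisson probabilities:
  f_1 = e^(−1.58)·1.58^1/1! = 0.325441
  f_2 = e^(−1.95)·1.95^1/1! = 0.277434
  f_3 = e^(−9.35)·9.35^1/1! = 0.000813127
  f_4 = e^(−9.86)·9.86^1/1! = 0.000514912
Multiply by the mixture weights:
  P(Z=1)·f_1 = 0.07 × 0.325441 = 0.0227808
  P(Z=2)·f_2 = 0.48 × 0.277434 = 0.133169
  P(Z=3)·f_3 = 0.07 × 0.000813127 = 5.69189e-05
  P(Z=4)·f_4 = 0.38 × 0.000514912 = 0.000195667
Evidence: 0.0227808 + 0.133169 + 5.69189e-05 + 0.000195667 = 0.156202
Responsibility of Population 2: 0.133169 / 0.156202 ≈ 0.8525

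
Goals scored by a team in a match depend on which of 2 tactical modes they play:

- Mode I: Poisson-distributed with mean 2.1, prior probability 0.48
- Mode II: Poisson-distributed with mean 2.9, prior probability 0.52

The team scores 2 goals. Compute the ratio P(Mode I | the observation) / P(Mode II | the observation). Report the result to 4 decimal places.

1.0772

The posterior odds equal the prior odds times the likelihood ratio: (π_i/π_j)·(f_i(x)/f_j(x)).
Evaluate each component's likelihood at the observed value:
  p_I = e^(−2.1)·2.1^2/2! = 0.270016
  p_II = e^(−2.9)·2.9^2/2! = 0.231373
0.129608 / 0.120314 ≈ 1.0772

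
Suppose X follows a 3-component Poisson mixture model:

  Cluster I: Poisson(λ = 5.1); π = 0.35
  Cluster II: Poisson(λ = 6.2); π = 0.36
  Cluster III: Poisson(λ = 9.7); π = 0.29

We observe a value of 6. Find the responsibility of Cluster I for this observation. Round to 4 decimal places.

Apply Bayes' rule: the posterior for each component is proportional to its prior times its likelihood at x.
Component likelihoods at x = 6:
  p_I = 0.149
  p_II = 0.1601
  p_III = 0.0708992
Multiply by the mixture weights:
  P(Z=I)·p_I = 0.35 × 0.149 = 0.0521501
  P(Z=II)·p_II = 0.36 × 0.1601 = 0.0576361
  P(Z=III)·p_III = 0.29 × 0.0708992 = 0.0205608
Marginal: 0.0521501 + 0.0576361 + 0.0205608 = 0.130347
P(Cluster I | 6) ≈ 0.4001

0.4001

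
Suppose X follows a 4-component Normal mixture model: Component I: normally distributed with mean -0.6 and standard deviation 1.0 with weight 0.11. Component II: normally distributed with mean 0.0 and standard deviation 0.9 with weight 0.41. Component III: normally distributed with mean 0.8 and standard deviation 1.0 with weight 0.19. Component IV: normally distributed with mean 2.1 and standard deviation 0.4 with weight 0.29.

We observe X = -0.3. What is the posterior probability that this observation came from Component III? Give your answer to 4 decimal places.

Apply Bayes' rule: the posterior for each component is proportional to its prior times its likelihood at x.
Component likelihoods at x = -0.3:
  f_I = 0.381388
  f_II = 0.419315
  f_III = 0.217852
  f_IV = 1.51897e-08
Unnormalised posteriors:
  π_I·f_I = 0.11 × 0.381388 = 0.0419527
  π_II·f_II = 0.41 × 0.419315 = 0.171919
  π_III·f_III = 0.19 × 0.217852 = 0.0413919
  π_IV·f_IV = 0.29 × 1.51897e-08 = 4.40502e-09
Sum: 0.0419527 + 0.171919 + 0.0413919 + 4.40502e-09 = 0.255264
So the posterior for Component III is 0.0413919 / 0.255264 ≈ 0.1622.

0.1622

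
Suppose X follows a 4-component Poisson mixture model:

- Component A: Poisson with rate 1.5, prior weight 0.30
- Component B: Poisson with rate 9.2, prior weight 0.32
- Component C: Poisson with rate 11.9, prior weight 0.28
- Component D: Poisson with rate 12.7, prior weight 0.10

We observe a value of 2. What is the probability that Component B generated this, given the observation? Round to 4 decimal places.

Apply Bayes' rule: the posterior for each component is proportional to its prior times its likelihood at x.
Evaluate each component's likelihood at the observed value:
  f_A = 0.251021
  f_B = 0.00427599
  f_C = 0.000480795
  f_D = 0.000246058
Prior × likelihood for each component:
  P(Z=A)·f_A = 0.30 × 0.251021 = 0.0753064
  P(Z=B)·f_B = 0.32 × 0.00427599 = 0.00136832
  P(Z=C)·f_C = 0.28 × 0.000480795 = 0.000134622
  P(Z=D)·f_D = 0.10 × 0.000246058 = 2.46058e-05
Denominator: 0.0753064 + 0.00136832 + 0.000134622 + 2.46058e-05 = 0.076834
So the posterior for Component B is 0.00136832 / 0.076834 ≈ 0.0178.

0.0178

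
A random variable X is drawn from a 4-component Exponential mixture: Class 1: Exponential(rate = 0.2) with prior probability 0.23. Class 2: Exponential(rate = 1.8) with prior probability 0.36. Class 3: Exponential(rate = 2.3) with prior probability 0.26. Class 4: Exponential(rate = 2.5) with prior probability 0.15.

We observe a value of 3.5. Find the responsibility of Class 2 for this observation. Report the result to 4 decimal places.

Apply Bayes' rule: the posterior for each component is proportional to its prior times its likelihood at x.
Component likelihoods at x = 3.5:
  f_1 = 0.2·e^(−0.2·3.5) = 0.2·e^(−0.7000) = 0.0993171
  f_2 = 1.8·e^(−1.8·3.5) = 1.8·e^(−6.3000) = 0.00330535
  f_3 = 2.3·e^(−2.3·3.5) = 2.3·e^(−8.0500) = 0.000733934
  f_4 = 2.5·e^(−2.5·3.5) = 2.5·e^(−8.7500) = 0.000396153
Weight by the priors:
  π_1·f_1 = 0.23 × 0.0993171 = 0.0228429
  π_2·f_2 = 0.36 × 0.00330535 = 0.00118993
  π_3·f_3 = 0.26 × 0.000733934 = 0.000190823
  π_4·f_4 = 0.15 × 0.000396153 = 5.9423e-05
Normaliser: 0.0228429 + 0.00118993 + 0.000190823 + 5.9423e-05 = 0.0242831
So the posterior for Class 2 is 0.00118993 / 0.0242831 ≈ 0.0490.

0.0490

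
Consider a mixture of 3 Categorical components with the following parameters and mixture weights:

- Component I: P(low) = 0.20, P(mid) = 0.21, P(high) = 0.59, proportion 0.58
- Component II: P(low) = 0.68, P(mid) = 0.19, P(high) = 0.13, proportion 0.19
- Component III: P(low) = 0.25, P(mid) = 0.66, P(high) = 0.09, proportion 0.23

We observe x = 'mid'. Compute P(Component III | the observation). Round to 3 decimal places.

0.490

By Bayes' theorem, P(k | x) = w_k f_k(x) / Σ_j w_j f_j(x).
Evaluate each component's likelihood at the observed value:
  p_I = P(mid | comp) = 0.21
  p_II = P(mid | comp) = 0.19
  p_III = P(mid | comp) = 0.66
Weight by the priors:
  w_I·p_I = 0.58 × 0.21 = 0.1218
  w_II·p_II = 0.19 × 0.19 = 0.0361
  w_III·p_III = 0.23 × 0.66 = 0.1518
Evidence: 0.1218 + 0.0361 + 0.1518 = 0.3097
So the posterior for Component III is 0.1518 / 0.3097 ≈ 0.490.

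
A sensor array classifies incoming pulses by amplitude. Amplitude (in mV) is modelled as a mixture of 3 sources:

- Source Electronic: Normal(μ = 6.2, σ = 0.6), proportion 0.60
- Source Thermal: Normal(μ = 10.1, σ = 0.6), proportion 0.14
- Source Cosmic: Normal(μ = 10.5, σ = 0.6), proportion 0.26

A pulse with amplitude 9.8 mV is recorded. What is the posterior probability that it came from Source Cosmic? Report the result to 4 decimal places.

0.5159

By Bayes' theorem, P(k | x) = π_k f_k(x) / Σ_j π_j f_j(x).
Evaluate each component's likelihood at the observed value:
  f_Electronic = 1.01265e-08
  f_Thermal = 0.586776
  f_Cosmic = 0.336664
Multiply by the mixture weights:
  π_Electronic·f_Electronic = 0.60 × 1.01265e-08 = 6.07588e-09
  π_Thermal·f_Thermal = 0.14 × 0.586776 = 0.0821486
  π_Cosmic·f_Cosmic = 0.26 × 0.336664 = 0.0875328
Sum: 6.07588e-09 + 0.0821486 + 0.0875328 = 0.169681
P(Source Cosmic | 9.8 mV) = 0.0875328 / 0.169681 ≈ 0.5159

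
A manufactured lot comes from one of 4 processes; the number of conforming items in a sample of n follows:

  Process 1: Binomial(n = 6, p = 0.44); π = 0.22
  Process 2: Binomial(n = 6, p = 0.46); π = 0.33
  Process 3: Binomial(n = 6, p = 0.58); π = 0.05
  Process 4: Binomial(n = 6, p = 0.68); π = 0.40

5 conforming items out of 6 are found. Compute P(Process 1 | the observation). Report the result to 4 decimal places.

By Bayes' theorem, P(k | x) = π_k f_k(x) / Σ_j π_j f_j(x).
Component likelihoods at x = 5 conforming items out of 6:
  f_1 = 0.0554119
  f_2 = 0.066732
  f_3 = 0.165402
  f_4 = 0.279155
Weight by the priors:
  π_1·f_1 = 0.22 × 0.0554119 = 0.0121906
  π_2·f_2 = 0.33 × 0.066732 = 0.0220216
  π_3·f_3 = 0.05 × 0.165402 = 0.0082701
  π_4·f_4 = 0.40 × 0.279155 = 0.111662
Normaliser: 0.0121906 + 0.0220216 + 0.0082701 + 0.111662 = 0.154144
Responsibility of Process 1: 0.0121906 / 0.154144 ≈ 0.0791

0.0791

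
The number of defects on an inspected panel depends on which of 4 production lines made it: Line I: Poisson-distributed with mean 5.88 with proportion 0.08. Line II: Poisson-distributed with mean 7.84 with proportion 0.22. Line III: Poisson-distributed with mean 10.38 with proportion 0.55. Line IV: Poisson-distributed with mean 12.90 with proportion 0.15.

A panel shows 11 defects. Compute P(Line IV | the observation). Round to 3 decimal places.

0.160

The responsibility of component k is π_k f_k(x) divided by Σ_j π_j f_j(x).
Component likelihoods at x = 11 defects:
  f_I = 0.0203396
  f_II = 0.0678348
  f_III = 0.11723
  f_IV = 0.103023
Prior × likelihood for each component:
  π_I·f_I = 0.08 × 0.0203396 = 0.00162717
  π_II·f_II = 0.22 × 0.0678348 = 0.0149236
  π_III·f_III = 0.55 × 0.11723 = 0.0644765
  π_IV·f_IV = 0.15 × 0.103023 = 0.0154534
Evidence: 0.00162717 + 0.0149236 + 0.0644765 + 0.0154534 = 0.0964807
P(Line IV | 11 defects) = 0.0154534 / 0.0964807 ≈ 0.160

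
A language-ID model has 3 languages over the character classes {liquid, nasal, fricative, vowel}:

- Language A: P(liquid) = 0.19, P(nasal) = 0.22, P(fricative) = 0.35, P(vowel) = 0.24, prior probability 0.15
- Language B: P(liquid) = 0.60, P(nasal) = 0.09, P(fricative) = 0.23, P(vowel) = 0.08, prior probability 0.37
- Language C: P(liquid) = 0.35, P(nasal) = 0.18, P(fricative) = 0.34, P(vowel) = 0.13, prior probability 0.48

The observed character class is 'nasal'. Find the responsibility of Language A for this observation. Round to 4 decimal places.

Posterior ∝ prior × likelihood, so P(k | x) ∝ P(Z=k) f_k(x); normalise over all components.
Evaluate each component's likelihood at the observed value:
  L_A = 0.22
  L_B = 0.09
  L_C = 0.18
Prior × likelihood for each component:
  P(Z=A)·L_A = 0.15 × 0.22 = 0.033
  P(Z=B)·L_B = 0.37 × 0.09 = 0.0333
  P(Z=C)·L_C = 0.48 × 0.18 = 0.0864
Marginal: 0.033 + 0.0333 + 0.0864 = 0.1527
Responsibility of Language A: 0.033 / 0.1527 ≈ 0.2161

0.2161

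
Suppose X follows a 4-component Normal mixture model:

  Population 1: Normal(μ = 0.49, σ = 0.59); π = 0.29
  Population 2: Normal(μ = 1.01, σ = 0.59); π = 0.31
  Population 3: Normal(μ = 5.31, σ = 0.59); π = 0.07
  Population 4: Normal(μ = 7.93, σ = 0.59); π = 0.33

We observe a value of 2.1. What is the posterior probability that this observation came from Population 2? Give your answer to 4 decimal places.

Apply Bayes' rule: the posterior for each component is proportional to its prior times its likelihood at x.
Normal densities:
  L_1 = (1/(0.59·√(2π)))·exp(−(2.1−0.49)²/(2·0.59²)) = 0.676173·exp(-3.72321) = 0.0163338
  L_2 = (1/(0.59·√(2π)))·exp(−(2.1−1.01)²/(2·0.59²)) = 0.676173·exp(-1.70655) = 0.122719
  L_3 = (1/(0.59·√(2π)))·exp(−(2.1−5.31)²/(2·0.59²)) = 0.676173·exp(-14.80049) = 2.52515e-07
  L_4 = (1/(0.59·√(2π)))·exp(−(2.1−7.93)²/(2·0.59²)) = 0.676173·exp(-48.82060) = 4.24172e-22
Unnormalised posteriors:
  π_1·L_1 = 0.29 × 0.0163338 = 0.00473681
  π_2·L_2 = 0.31 × 0.122719 = 0.038043
  π_3·L_3 = 0.07 × 2.52515e-07 = 1.76761e-08
  π_4·L_4 = 0.33 × 4.24172e-22 = 1.39977e-22
Denominator: 0.00473681 + 0.038043 + 1.76761e-08 + 1.39977e-22 = 0.0427798
P(Population 2 | data) ≈ 0.8893

0.8893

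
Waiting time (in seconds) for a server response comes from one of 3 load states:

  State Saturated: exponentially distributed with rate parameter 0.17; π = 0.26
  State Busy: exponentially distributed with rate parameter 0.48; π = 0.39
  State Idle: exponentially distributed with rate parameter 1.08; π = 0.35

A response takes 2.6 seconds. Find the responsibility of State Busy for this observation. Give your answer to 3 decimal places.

Posterior ∝ prior × likelihood, so P(k | x) ∝ w_k f_k(x); normalise over all components.
Evaluate each component's likelihood at the observed value:
  p_Saturated = 0.109267
  p_Busy = 0.137798
  p_Idle = 0.0651516
Weight by the priors:
  w_Saturated·p_Saturated = 0.26 × 0.109267 = 0.0284095
  w_Busy·p_Busy = 0.39 × 0.137798 = 0.0537411
  w_Idle·p_Idle = 0.35 × 0.0651516 = 0.022803
Normaliser: 0.0284095 + 0.0537411 + 0.022803 = 0.104954
P(State Busy | data) ≈ 0.512

0.512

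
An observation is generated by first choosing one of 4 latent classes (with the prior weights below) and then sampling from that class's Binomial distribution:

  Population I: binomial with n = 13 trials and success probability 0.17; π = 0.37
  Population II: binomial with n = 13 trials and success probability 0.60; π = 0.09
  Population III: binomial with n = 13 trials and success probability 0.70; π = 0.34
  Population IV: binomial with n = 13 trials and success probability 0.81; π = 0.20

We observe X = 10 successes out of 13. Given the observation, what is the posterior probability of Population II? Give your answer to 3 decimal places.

0.076

By Bayes' theorem, P(k | x) = P(Z=k) f_k(x) / Σ_j P(Z=j) f_j(x).
Binomial probabilities:
  f_I = 3.29678e-06
  f_II = 0.110677
  f_III = 0.218127
  f_IV = 0.238494
Prior × likelihood for each component:
  P(Z=I)·f_I = 0.37 × 3.29678e-06 = 1.21981e-06
  P(Z=II)·f_II = 0.09 × 0.110677 = 0.00996096
  P(Z=III)·f_III = 0.34 × 0.218127 = 0.0741633
  P(Z=IV)·f_IV = 0.20 × 0.238494 = 0.0476988
Evidence: 1.21981e-06 + 0.00996096 + 0.0741633 + 0.0476988 = 0.131824
So the posterior for Population II is 0.00996096 / 0.131824 ≈ 0.076.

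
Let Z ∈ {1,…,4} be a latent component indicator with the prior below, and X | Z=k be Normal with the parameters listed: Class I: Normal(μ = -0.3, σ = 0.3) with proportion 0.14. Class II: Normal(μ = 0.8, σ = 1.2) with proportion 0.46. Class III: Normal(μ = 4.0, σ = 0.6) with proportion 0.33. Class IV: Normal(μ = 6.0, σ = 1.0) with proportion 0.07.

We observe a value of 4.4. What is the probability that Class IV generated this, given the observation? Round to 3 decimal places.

Posterior ∝ prior × likelihood, so P(k | x) ∝ π_k f_k(x); normalise over all components.
Evaluate each component's likelihood at the observed value:
  L_I = 6.70201e-54
  L_II = 0.00369321
  L_III = 0.532413
  L_IV = 0.110921
Weight by the priors:
  π_I·L_I = 0.14 × 6.70201e-54 = 9.38281e-55
  π_II·L_II = 0.46 × 0.00369321 = 0.00169888
  π_III·L_III = 0.33 × 0.532413 = 0.175696
  π_IV·L_IV = 0.07 × 0.110921 = 0.00776446
Sum: 9.38281e-55 + 0.00169888 + 0.175696 + 0.00776446 = 0.18516
So the posterior for Class IV is 0.00776446 / 0.18516 ≈ 0.042.

0.042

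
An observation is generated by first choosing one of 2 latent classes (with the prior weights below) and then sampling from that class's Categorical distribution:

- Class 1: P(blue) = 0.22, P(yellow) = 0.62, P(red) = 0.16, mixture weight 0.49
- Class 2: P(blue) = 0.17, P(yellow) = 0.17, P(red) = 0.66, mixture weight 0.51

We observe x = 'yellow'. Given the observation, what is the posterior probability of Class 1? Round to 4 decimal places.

The responsibility of component k is π_k f_k(x) divided by Σ_j π_j f_j(x).
Component likelihoods at x = 'yellow':
  p_1 = P(yellow | comp) = 0.62
  p_2 = P(yellow | comp) = 0.17
Weight by the priors:
  π_1·p_1 = 0.49 × 0.62 = 0.3038
  π_2·p_2 = 0.51 × 0.17 = 0.0867
Denominator: 0.3038 + 0.0867 = 0.3905
P(Class 1 | 'yellow') = 0.3038 / 0.3905 ≈ 0.7780

0.7780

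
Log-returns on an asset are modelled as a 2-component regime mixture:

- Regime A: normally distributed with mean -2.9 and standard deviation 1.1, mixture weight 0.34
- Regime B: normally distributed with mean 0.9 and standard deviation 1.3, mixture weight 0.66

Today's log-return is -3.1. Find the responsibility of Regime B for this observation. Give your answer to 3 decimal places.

0.014

Apply Bayes' rule: the posterior for each component is proportional to its prior times its likelihood at x.
Evaluate each component's likelihood at the observed value:
  L_A = (1/(1.1·√(2π)))·exp(−(-3.1−-2.9)²/(2·1.1²)) = 0.362675·exp(-0.01653) = 0.356729
  L_B = (1/(1.3·√(2π)))·exp(−(-3.1−0.9)²/(2·1.3²)) = 0.306879·exp(-4.73373) = 0.00269858
Multiply by the mixture weights:
  π_A·L_A = 0.34 × 0.356729 = 0.121288
  π_B·L_B = 0.66 × 0.00269858 = 0.00178106
Evidence: 0.121288 + 0.00178106 = 0.123069
P(Regime B | data) ≈ 0.014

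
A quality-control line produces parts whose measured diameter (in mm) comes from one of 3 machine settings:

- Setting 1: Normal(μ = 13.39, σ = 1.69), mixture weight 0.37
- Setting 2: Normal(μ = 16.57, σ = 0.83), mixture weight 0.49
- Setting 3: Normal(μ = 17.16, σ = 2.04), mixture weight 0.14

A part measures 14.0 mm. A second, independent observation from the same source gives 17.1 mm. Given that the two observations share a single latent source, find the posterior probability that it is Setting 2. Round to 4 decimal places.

0.1859

P(component k | x) = π_k·f_k(x) / marginal(x), where marginal(x) = Σ_j π_j·f_j(x).
Since both observations come from the same component, the likelihood for component k is f_k(x₁)·f_k(x₂).
  L_1 = [0.221173] × [0.0212104] = 0.00469117
  L_2 = [0.00398025] × [0.392003] = 0.00156027
  L_3 = [0.0589174] × [0.195475] = 0.0115169
Unnormalised posteriors:
  π_1·L_1 = 0.37 × 0.00469117 = 0.00173573
  π_2·L_2 = 0.49 × 0.00156027 = 0.000764533
  π_3·L_3 = 0.14 × 0.0115169 = 0.00161237
Marginal: 0.00173573 + 0.000764533 + 0.00161237 = 0.00411263
P(Setting 2 | x) ≈ 0.1859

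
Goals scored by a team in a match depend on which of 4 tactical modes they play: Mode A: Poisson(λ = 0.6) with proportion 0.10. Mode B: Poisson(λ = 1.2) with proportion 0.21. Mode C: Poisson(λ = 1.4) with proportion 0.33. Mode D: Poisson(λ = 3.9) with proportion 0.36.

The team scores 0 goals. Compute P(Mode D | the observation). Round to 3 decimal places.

0.035

Posterior ∝ prior × likelihood, so P(k | x) ∝ P(Z=k) f_k(x); normalise over all components.
Poisson probabilities:
  f_A = e^(−0.6)·0.6^0/0! = 0.548812
  f_B = e^(−1.2)·1.2^0/0! = 0.301194
  f_C = e^(−1.4)·1.4^0/0! = 0.246597
  f_D = e^(−3.9)·3.9^0/0! = 0.0202419
Weight by the priors:
  P(Z=A)·f_A = 0.10 × 0.548812 = 0.0548812
  P(Z=B)·f_B = 0.21 × 0.301194 = 0.0632508
  P(Z=C)·f_C = 0.33 × 0.246597 = 0.081377
  P(Z=D)·f_D = 0.36 × 0.0202419 = 0.00728709
Marginal: 0.0548812 + 0.0632508 + 0.081377 + 0.00728709 = 0.206796
P(Mode D | x) = 0.00728709 / 0.206796 ≈ 0.035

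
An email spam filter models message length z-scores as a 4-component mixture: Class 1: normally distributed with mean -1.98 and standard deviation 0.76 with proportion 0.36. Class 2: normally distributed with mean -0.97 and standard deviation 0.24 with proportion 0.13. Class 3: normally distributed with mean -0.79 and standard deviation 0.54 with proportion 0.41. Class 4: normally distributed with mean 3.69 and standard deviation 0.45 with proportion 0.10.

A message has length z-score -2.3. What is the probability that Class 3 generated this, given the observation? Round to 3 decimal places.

0.034

Posterior ∝ prior × likelihood, so P(k | x) ∝ w_k f_k(x); normalise over all components.
Component likelihoods at x = -2.3:
  p_1 = (1/(0.76·√(2π)))·exp(−(-2.3−-1.98)²/(2·0.76²)) = 0.524924·exp(-0.08864) = 0.480396
  p_2 = (1/(0.24·√(2π)))·exp(−(-2.3−-0.97)²/(2·0.24²)) = 1.662260·exp(-15.35503) = 3.56527e-07
  p_3 = (1/(0.54·√(2π)))·exp(−(-2.3−-0.79)²/(2·0.54²)) = 0.738782·exp(-3.90964) = 0.0148109
  p_4 = (1/(0.45·√(2π)))·exp(−(-2.3−3.69)²/(2·0.45²)) = 0.886538·exp(-88.59284) = 2.96699e-39
Weight by the priors:
  w_1·p_1 = 0.36 × 0.480396 = 0.172943
  w_2·p_2 = 0.13 × 3.56527e-07 = 4.63485e-08
  w_3·p_3 = 0.41 × 0.0148109 = 0.00607249
  w_4·p_4 = 0.10 × 2.96699e-39 = 2.96699e-40
Sum: 0.172943 + 4.63485e-08 + 0.00607249 + 2.96699e-40 = 0.179015
P(Class 3 | the observation) = 0.00607249 / 0.179015 ≈ 0.034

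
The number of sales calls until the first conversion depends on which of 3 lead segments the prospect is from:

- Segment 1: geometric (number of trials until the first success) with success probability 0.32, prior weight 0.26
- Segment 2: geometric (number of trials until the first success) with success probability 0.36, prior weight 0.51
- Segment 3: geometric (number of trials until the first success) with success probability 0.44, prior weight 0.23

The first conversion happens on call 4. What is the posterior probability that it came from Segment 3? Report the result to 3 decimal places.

P(component k | x) = π_k·f_k(x) / marginal(x), where marginal(x) = Σ_j π_j·f_j(x).
Evaluate each component's likelihood at the observed value:
  p_1 = 0.100618
  p_2 = 0.0943718
  p_3 = 0.077271
Multiply by the mixture weights:
  π_1·p_1 = 0.26 × 0.100618 = 0.0261607
  π_2·p_2 = 0.51 × 0.0943718 = 0.0481296
  π_3·p_3 = 0.23 × 0.077271 = 0.0177723
Normaliser: 0.0261607 + 0.0481296 + 0.0177723 = 0.0920627
P(Segment 3 | x) ≈ 0.193

0.193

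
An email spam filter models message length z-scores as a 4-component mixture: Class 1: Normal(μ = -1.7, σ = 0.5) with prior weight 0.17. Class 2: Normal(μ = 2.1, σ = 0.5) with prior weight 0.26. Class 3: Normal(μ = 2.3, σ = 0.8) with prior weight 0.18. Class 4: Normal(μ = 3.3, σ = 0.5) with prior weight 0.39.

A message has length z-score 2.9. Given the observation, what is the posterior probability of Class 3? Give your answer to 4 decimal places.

The responsibility of component k is P(Z=k) f_k(x) divided by Σ_j P(Z=j) f_j(x).
Normal densities:
  p_1 = 3.33118e-19
  p_2 = 0.221842
  p_3 = 0.376422
  p_4 = 0.579383
Prior × likelihood for each component:
  P(Z=1)·p_1 = 0.17 × 3.33118e-19 = 5.663e-20
  P(Z=2)·p_2 = 0.26 × 0.221842 = 0.0576788
  P(Z=3)·p_3 = 0.18 × 0.376422 = 0.0677559
  P(Z=4)·p_4 = 0.39 × 0.579383 = 0.225959
Denominator: 5.663e-20 + 0.0576788 + 0.0677559 + 0.225959 = 0.351394
P(Class 3 | the observation) = 0.0677559 / 0.351394 ≈ 0.1928

0.1928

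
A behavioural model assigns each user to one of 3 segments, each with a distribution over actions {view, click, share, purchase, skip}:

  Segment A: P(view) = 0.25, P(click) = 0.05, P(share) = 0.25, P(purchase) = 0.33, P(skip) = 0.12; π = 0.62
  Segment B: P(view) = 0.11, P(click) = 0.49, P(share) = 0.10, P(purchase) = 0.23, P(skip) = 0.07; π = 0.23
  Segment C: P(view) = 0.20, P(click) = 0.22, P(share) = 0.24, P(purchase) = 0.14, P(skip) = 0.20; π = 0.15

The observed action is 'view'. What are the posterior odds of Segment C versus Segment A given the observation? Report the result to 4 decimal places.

0.1935

Posterior odds = (w_i f_i(x)) / (w_j f_j(x)); the normalising sum cancels.
Categorical probabilities:
  p_A = 0.25
  p_B = 0.11
  p_C = 0.2
Posterior odds = (w_C·p_C) / (w_A·p_A) = (0.15·0.2) / (0.62·0.25) = 0.03 / 0.155 ≈ 0.1935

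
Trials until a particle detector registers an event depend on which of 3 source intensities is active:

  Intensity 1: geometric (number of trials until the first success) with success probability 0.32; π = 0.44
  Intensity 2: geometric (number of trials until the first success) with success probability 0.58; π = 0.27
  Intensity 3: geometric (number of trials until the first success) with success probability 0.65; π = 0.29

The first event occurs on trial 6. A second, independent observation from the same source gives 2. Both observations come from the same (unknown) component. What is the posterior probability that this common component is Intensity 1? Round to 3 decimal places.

By Bayes' theorem, P(k | x) = π_k f_k(x) / Σ_j π_j f_j(x).
Since both observations come from the same component, the likelihood for component k is f_k(x₁)·f_k(x₂).
  p_1 = [0.0465259] × [0.2176] = 0.010124
  p_2 = [0.00758009] × [0.2436] = 0.00184651
  p_3 = [0.00341392] × [0.2275] = 0.000776667
Weight by the priors:
  π_1·p_1 = 0.44 × 0.010124 = 0.00445457
  π_2·p_2 = 0.27 × 0.00184651 = 0.000498558
  π_3·p_3 = 0.29 × 0.000776667 = 0.000225233
Evidence: 0.00445457 + 0.000498558 + 0.000225233 = 0.00517836
P(Intensity 1 | x₁, x₂) ≈ 0.860

0.860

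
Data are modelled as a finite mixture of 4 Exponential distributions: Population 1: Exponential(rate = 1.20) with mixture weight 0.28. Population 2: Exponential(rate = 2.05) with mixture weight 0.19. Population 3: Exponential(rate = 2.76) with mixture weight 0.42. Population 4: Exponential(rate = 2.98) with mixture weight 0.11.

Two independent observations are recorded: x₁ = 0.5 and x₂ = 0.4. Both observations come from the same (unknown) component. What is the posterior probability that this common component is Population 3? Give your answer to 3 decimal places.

0.447

By Bayes' theorem, P(k | x) = w_k f_k(x) / Σ_j w_j f_j(x).
Since both observations come from the same component, the likelihood for component k is f_k(x₁)·f_k(x₂).
  L_1 = [0.658574] × [0.74254] = 0.489018
  L_2 = [0.735533] × [0.902885] = 0.664101
  L_3 = [0.694357] × [0.915057] = 0.635376
  L_4 = [0.671611] × [0.904768] = 0.607652
Unnormalised posteriors:
  w_1·L_1 = 0.28 × 0.489018 = 0.136925
  w_2·L_2 = 0.19 × 0.664101 = 0.126179
  w_3·L_3 = 0.42 × 0.635376 = 0.266858
  w_4·L_4 = 0.11 × 0.607652 = 0.0668417
Evidence: 0.136925 + 0.126179 + 0.266858 + 0.0668417 = 0.596804
P(Population 3 | x) = 0.266858 / 0.596804 ≈ 0.447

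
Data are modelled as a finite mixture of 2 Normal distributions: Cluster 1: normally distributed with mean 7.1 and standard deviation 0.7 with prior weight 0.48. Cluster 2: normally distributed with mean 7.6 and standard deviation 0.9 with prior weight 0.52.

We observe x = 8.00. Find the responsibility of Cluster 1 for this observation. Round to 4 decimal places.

The responsibility of component k is π_k f_k(x) divided by Σ_j π_j f_j(x).
Component likelihoods at x = 8.00:
  L_1 = (1/(0.7·√(2π)))·exp(−(8.00−7.1)²/(2·0.7²)) = 0.569918·exp(-0.82653) = 0.249376
  L_2 = (1/(0.9·√(2π)))·exp(−(8.00−7.6)²/(2·0.9²)) = 0.443269·exp(-0.09877) = 0.401582
Unnormalised posteriors:
  π_1·L_1 = 0.48 × 0.249376 = 0.1197
  π_2·L_2 = 0.52 × 0.401582 = 0.208823
Normaliser: 0.1197 + 0.208823 = 0.328523
Responsibility of Cluster 1: 0.1197 / 0.328523 ≈ 0.3644

0.3644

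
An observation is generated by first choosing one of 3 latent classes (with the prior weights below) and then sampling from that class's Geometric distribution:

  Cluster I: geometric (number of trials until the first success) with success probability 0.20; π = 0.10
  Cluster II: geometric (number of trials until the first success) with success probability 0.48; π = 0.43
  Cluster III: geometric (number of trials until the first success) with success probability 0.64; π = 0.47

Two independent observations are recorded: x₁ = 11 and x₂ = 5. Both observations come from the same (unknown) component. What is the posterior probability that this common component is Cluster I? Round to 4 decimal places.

0.9432

Posterior ∝ prior × likelihood, so P(k | x) ∝ w_k f_k(x); normalise over all components.
Since both observations come from the same component, the likelihood for component k is f_k(x₁)·f_k(x₂).
  p_I = [0.0214748] × [0.08192] = 0.00175922
  p_II = [0.000693865] × [0.0350958] = 2.43517e-05
  p_III = [2.33994e-05] × [0.0107495] = 2.51533e-07
Unnormalised posteriors:
  w_I·p_I = 0.10 × 0.00175922 = 0.000175922
  w_II·p_II = 0.43 × 2.43517e-05 = 1.04712e-05
  w_III·p_III = 0.47 × 2.51533e-07 = 1.18221e-07
Normaliser: 0.000175922 + 1.04712e-05 + 1.18221e-07 = 0.000186511
P(Cluster I | x₁, x₂) = 0.000175922 / 0.000186511 ≈ 0.9432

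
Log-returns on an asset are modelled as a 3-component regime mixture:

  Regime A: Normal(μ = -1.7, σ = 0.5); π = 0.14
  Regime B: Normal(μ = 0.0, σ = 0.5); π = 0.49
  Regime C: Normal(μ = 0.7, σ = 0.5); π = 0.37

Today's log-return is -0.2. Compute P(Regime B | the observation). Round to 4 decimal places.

Apply Bayes' rule: the posterior for each component is proportional to its prior times its likelihood at x.
Component likelihoods at x = -0.2:
  L_A = (1/(0.5·√(2π)))·exp(−(-0.2−-1.7)²/(2·0.5²)) = 0.797885·exp(-4.50000) = 0.0088637
  L_B = (1/(0.5·√(2π)))·exp(−(-0.2−0.0)²/(2·0.5²)) = 0.797885·exp(-0.08000) = 0.73654
  L_C = (1/(0.5·√(2π)))·exp(−(-0.2−0.7)²/(2·0.5²)) = 0.797885·exp(-1.62000) = 0.1579
Multiply by the mixture weights:
  π_A·L_A = 0.14 × 0.0088637 = 0.00124092
  π_B·L_B = 0.49 × 0.73654 = 0.360905
  π_C·L_C = 0.37 × 0.1579 = 0.0584231
Denominator: 0.00124092 + 0.360905 + 0.0584231 = 0.420569
Responsibility of Regime B: 0.360905 / 0.420569 ≈ 0.8581

0.8581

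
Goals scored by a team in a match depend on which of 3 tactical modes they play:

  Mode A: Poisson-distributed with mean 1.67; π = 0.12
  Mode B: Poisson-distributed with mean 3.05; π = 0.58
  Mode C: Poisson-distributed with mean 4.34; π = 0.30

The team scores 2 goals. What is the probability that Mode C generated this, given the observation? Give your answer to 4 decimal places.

0.1878

The responsibility of component k is π_k f_k(x) divided by Σ_j π_j f_j(x).
Poisson probabilities:
  L_A = 0.262501
  L_B = 0.220278
  L_C = 0.122775
Prior × likelihood for each component:
  π_A·L_A = 0.12 × 0.262501 = 0.0315001
  π_B·L_B = 0.58 × 0.220278 = 0.127761
  π_C·L_C = 0.30 × 0.122775 = 0.0368326
Denominator: 0.0315001 + 0.127761 + 0.0368326 = 0.196094
P(Mode C | the observation) = 0.0368326 / 0.196094 ≈ 0.1878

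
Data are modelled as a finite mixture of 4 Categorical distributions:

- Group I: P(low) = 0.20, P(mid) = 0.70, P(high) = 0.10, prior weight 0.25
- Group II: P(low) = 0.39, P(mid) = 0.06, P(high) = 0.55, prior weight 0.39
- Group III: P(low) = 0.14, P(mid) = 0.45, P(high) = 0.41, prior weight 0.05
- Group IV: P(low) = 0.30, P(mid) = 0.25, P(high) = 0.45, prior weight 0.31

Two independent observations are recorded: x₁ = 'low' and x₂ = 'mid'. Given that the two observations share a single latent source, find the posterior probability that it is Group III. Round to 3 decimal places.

0.045

P(component k | x) = π_k·f_k(x) / marginal(x), where marginal(x) = Σ_j π_j·f_j(x).
Since both observations come from the same component, the likelihood for component k is f_k(x₁)·f_k(x₂).
  L_I = [P(low | comp) = 0.20] × [0.7] = 0.14
  L_II = [P(low | comp) = 0.39] × [0.06] = 0.0234
  L_III = [P(low | comp) = 0.14] × [0.45] = 0.063
  L_IV = [P(low | comp) = 0.30] × [0.25] = 0.075
Prior × likelihood for each component:
  π_I·L_I = 0.25 × 0.14 = 0.035
  π_II·L_II = 0.39 × 0.0234 = 0.009126
  π_III·L_III = 0.05 × 0.063 = 0.00315
  π_IV·L_IV = 0.31 × 0.075 = 0.02325
Denominator: 0.035 + 0.009126 + 0.00315 + 0.02325 = 0.070526
Responsibility of Group III: 0.00315 / 0.070526 ≈ 0.045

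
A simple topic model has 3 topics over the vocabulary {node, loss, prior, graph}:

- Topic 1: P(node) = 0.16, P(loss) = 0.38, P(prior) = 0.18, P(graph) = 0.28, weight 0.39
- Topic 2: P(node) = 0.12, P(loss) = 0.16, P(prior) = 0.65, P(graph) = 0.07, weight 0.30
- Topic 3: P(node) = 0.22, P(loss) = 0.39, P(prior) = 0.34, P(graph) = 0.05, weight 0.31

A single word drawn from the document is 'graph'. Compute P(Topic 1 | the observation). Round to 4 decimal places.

By Bayes' theorem, P(k | x) = w_k f_k(x) / Σ_j w_j f_j(x).
Evaluate each component's likelihood at the observed value:
  f_1 = 0.28
  f_2 = 0.07
  f_3 = 0.05
Weight by the priors:
  w_1·f_1 = 0.39 × 0.28 = 0.1092
  w_2·f_2 = 0.30 × 0.07 = 0.021
  w_3·f_3 = 0.31 × 0.05 = 0.0155
Marginal: 0.1092 + 0.021 + 0.0155 = 0.1457
Responsibility of Topic 1: 0.1092 / 0.1457 ≈ 0.7495

0.7495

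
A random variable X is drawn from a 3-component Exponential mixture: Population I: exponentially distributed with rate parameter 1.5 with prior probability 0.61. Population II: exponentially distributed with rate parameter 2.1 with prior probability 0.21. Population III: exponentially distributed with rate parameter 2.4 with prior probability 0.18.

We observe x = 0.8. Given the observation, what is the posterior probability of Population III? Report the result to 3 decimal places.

0.150

The responsibility of component k is P(Z=k) f_k(x) divided by Σ_j P(Z=j) f_j(x).
Exponential densities:
  p_I = 1.5·e^(−1.5·0.8) = 1.5·e^(−1.2000) = 0.451791
  p_II = 2.1·e^(−2.1·0.8) = 2.1·e^(−1.6800) = 0.391385
  p_III = 2.4·e^(−2.4·0.8) = 2.4·e^(−1.9200) = 0.351857
Multiply by the mixture weights:
  P(Z=I)·p_I = 0.61 × 0.451791 = 0.275593
  P(Z=II)·p_II = 0.21 × 0.391385 = 0.0821909
  P(Z=III)·p_III = 0.18 × 0.351857 = 0.0633342
Sum: 0.275593 + 0.0821909 + 0.0633342 = 0.421118
P(Population III | the observation) = 0.0633342 / 0.421118 ≈ 0.150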